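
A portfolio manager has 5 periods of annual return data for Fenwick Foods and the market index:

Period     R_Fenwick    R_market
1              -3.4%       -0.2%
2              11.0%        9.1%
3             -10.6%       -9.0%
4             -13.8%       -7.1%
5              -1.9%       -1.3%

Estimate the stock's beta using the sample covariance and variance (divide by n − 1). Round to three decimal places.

Mean R_i = (-3.4 + 11.0 − 10.6 − 13.8 − 1.9) / 5 = -3.7400%
Mean R_m = (-0.2 + 9.1 − 9.0 − 7.1 − 1.3) / 5 = -1.7000%
Σ(R_i − R̄_i)(R_m − R̄_m) = 264.8400  ⇒  Cov = 264.8400 / 4 = 66.2100
Σ(R_m − R̄_m)² = 201.5000  ⇒  Var(R_m) = 201.5000 / 4 = 50.3750
β = Cov / Var(R_m) = 66.2100 / 50.3750 = 1.3143

1.314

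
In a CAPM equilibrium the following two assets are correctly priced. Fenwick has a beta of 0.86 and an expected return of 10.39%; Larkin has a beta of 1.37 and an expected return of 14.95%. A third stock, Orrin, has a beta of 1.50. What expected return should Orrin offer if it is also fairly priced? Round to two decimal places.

16.11%

MRP (SML slope) = (14.95% − 10.39%) / (1.37 − 0.86) = 4.56% / 0.51 = 8.9412%
R_f (intercept) = 10.39% − 0.86 × 8.9412% = 2.7006%
E(R_Orrin) = R_f + β × MRP = 2.7006% + 1.50 × 8.9412% = 16.11%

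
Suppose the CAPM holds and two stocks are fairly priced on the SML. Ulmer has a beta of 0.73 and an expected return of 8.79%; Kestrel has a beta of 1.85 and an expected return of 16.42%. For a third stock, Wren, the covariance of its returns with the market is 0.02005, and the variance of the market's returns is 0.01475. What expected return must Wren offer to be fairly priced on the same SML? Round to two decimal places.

MRP = (16.42% − 8.79%) / (1.85 − 0.73) = 6.8125%
R_f = 8.79% − 0.73 × 6.8125% = 3.8169%
β_Wren = Cov / Var(R_m) = 0.02005 / 0.01475 = 1.3593
E(R_Wren) = R_f + β × MRP = 3.8169% + 1.3593 × 6.8125% = 13.08%

13.08%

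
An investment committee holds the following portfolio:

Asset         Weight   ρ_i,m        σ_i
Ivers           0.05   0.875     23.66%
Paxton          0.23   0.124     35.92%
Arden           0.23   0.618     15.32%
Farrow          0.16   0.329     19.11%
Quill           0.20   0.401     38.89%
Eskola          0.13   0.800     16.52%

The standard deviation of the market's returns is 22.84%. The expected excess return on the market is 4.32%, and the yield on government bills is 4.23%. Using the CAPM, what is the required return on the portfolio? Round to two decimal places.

6.14%

β_Ivers = 0.875 × 23.66% / 22.84% = 0.9064
β_Paxton = 0.124 × 35.92% / 22.84% = 0.1950
β_Arden = 0.618 × 15.32% / 22.84% = 0.4145
β_Farrow = 0.329 × 19.11% / 22.84% = 0.2753
β_Quill = 0.401 × 38.89% / 22.84% = 0.6828
β_Eskola = 0.800 × 16.52% / 22.84% = 0.5786
β_P = Σ w_i β_i = 0.05×0.9064 + 0.23×0.1950 + 0.23×0.4145 + 0.16×0.2753 + 0.20×0.6828 + 0.13×0.5786 = 0.4413
E(R_P) = R_f + β_P × MRP = 4.23% + 0.4413 × 4.32% = 6.14%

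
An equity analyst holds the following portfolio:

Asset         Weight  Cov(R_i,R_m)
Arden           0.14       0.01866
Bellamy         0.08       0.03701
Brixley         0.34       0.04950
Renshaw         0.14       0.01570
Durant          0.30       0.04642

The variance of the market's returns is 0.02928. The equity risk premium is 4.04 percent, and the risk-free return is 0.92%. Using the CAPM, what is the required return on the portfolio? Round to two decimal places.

6.24%

β_Arden = 0.01866 / 0.02928 = 0.6373
β_Bellamy = 0.03701 / 0.02928 = 1.2640
β_Brixley = 0.04950 / 0.02928 = 1.6906
β_Renshaw = 0.01570 / 0.02928 = 0.5362
β_Durant = 0.04642 / 0.02928 = 1.5854
β_P = Σ w_i β_i = 0.14×0.6373 + 0.08×1.2640 + 0.34×1.6906 + 0.14×0.5362 + 0.30×1.5854 = 1.3158
E(R_P) = R_f + β_P × MRP = 0.92% + 1.3158 × 4.04% = 6.24%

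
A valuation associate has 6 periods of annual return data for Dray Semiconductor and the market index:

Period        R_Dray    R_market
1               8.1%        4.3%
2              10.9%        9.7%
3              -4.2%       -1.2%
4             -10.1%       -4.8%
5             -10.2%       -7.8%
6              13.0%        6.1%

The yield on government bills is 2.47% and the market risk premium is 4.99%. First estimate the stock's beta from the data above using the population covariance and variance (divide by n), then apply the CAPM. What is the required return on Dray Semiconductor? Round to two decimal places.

Mean R_i = (8.1 + 10.9 − 4.2 − 10.1 − 10.2 + 13.0) / 6 = 1.2500%
Mean R_m = (4.3 + 9.7 − 1.2 − 4.8 − 7.8 + 6.1) / 6 = 1.0500%
Σ(R_i − R̄_i)(R_m − R̄_m) = 345.0650  ⇒  Cov = 345.0650 / 6 = 57.5108
Σ(R_m − R̄_m)² = 228.4950  ⇒  Var(R_m) = 228.4950 / 6 = 38.0825
β = Cov / Var(R_m) = 57.5108 / 38.0825 = 1.5102
E(R) = R_f + β × MRP = 2.47% + 1.5102 × 4.99% = 10.01%

10.01%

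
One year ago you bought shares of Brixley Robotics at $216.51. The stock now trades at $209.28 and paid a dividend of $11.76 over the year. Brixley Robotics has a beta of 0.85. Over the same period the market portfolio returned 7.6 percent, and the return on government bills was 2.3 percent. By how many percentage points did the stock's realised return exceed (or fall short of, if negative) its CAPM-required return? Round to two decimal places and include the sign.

-4.71%

Realised HPR = (P1 + D1 − P0) / P0 = (209.28 + 11.76 − 216.51) / 216.51 = 4.53 / 216.51 = 2.0923%
MRP = 7.6% − 2.3% = 5.30%
CAPM required = R_f + β·MRP = 2.3% + 0.85 × 5.3% = 6.8050%
α = realised − required = 2.0923% − 6.8050% = -4.71%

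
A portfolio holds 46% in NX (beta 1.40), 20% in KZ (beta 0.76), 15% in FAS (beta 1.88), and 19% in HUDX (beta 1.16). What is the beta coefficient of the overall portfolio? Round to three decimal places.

1.298

β_P = Σ w_i β_i = 0.46×1.40 + 0.20×0.76 + 0.15×1.88 + 0.19×1.16 = 1.2984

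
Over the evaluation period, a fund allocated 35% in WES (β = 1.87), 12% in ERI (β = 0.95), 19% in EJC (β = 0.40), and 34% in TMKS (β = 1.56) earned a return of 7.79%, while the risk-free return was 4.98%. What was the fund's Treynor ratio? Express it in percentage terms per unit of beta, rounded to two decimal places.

2.04%

β_P = 0.35×1.87 + 0.12×0.95 + 0.19×0.40 + 0.34×1.56 = 1.3749
Treynor = (R_P − R_f) / β_P = (7.79% − 4.98%) / 1.3749 = 2.81% / 1.3749 = 2.04%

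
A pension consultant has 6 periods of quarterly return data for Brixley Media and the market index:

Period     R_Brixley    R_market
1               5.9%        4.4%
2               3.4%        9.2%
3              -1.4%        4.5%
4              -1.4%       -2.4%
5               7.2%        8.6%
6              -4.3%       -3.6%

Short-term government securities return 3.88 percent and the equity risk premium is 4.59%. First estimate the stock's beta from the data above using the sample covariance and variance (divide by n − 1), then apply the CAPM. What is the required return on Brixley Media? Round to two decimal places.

Mean R_i = (5.9 + 3.4 − 1.4 − 1.4 + 7.2 − 4.3) / 6 = 1.5667%
Mean R_m = (4.4 + 9.2 + 4.5 − 2.4 + 8.6 − 3.6) / 6 = 3.4500%
Σ(R_i − R̄_i)(R_m − R̄_m) = 99.2700  ⇒  Cov = 99.2700 / 5 = 19.8540
Σ(R_m − R̄_m)² = 145.5150  ⇒  Var(R_m) = 145.5150 / 5 = 29.1030
β = Cov / Var(R_m) = 19.8540 / 29.1030 = 0.6822
E(R) = R_f + β × MRP = 3.88% + 0.6822 × 4.59% = 7.01%

7.01%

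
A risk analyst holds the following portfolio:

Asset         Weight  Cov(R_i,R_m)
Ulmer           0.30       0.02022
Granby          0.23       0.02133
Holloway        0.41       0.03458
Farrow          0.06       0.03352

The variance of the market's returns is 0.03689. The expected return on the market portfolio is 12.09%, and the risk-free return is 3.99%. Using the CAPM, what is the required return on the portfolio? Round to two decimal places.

9.95%

β_Ulmer = 0.02022 / 0.03689 = 0.5481
β_Granby = 0.02133 / 0.03689 = 0.5782
β_Holloway = 0.03458 / 0.03689 = 0.9374
β_Farrow = 0.03352 / 0.03689 = 0.9086
β_P = Σ w_i β_i = 0.30×0.5481 + 0.23×0.5782 + 0.41×0.9374 + 0.06×0.9086 = 0.7363
MRP = 12.09% − 3.99% = 8.10%
E(R_P) = R_f + β_P × MRP = 3.99% + 0.7363 × 8.10% = 9.95%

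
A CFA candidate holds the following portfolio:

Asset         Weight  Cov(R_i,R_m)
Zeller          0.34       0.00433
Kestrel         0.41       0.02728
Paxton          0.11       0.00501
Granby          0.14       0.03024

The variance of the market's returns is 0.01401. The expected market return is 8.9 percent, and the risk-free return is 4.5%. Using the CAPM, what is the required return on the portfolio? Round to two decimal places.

9.98%

β_Zeller = 0.00433 / 0.01401 = 0.3091
β_Kestrel = 0.02728 / 0.01401 = 1.9472
β_Paxton = 0.00501 / 0.01401 = 0.3576
β_Granby = 0.03024 / 0.01401 = 2.1585
β_P = Σ w_i β_i = 0.34×0.3091 + 0.41×1.9472 + 0.11×0.3576 + 0.14×2.1585 = 1.2450
MRP = 8.9% − 4.5% = 4.40%
E(R_P) = R_f + β_P × MRP = 4.5% + 1.2450 × 4.4% = 9.98%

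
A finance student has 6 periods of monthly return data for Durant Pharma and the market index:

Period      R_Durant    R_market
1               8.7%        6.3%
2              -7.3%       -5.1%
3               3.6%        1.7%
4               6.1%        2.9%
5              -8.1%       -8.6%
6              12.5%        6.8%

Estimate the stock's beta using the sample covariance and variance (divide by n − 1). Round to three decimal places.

1.337

Mean R_i = (8.7 − 7.3 + 3.6 + 6.1 − 8.1 + 12.5) / 6 = 2.5833%
Mean R_m = (6.3 − 5.1 + 1.7 + 2.9 − 8.6 + 6.8) / 6 = 0.6667%
Σ(R_i − R̄_i)(R_m − R̄_m) = 260.1767  ⇒  Cov = 260.1767 / 5 = 52.0353
Σ(R_m − R̄_m)² = 194.5333  ⇒  Var(R_m) = 194.5333 / 5 = 38.9067
β = Cov / Var(R_m) = 52.0353 / 38.9067 = 1.3374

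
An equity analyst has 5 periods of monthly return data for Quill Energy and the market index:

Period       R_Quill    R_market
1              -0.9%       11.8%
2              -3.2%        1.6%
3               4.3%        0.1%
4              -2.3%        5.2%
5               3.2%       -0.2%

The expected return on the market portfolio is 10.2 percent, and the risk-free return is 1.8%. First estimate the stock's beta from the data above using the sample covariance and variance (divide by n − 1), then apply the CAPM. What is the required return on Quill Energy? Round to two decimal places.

-0.87%

Mean R_i = (-0.9 − 3.2 + 4.3 − 2.3 + 3.2) / 5 = 0.2200%
Mean R_m = (11.8 + 1.6 + 0.1 + 5.2 − 0.2) / 5 = 3.7000%
Σ(R_i − R̄_i)(R_m − R̄_m) = -31.9800  ⇒  Cov = -31.9800 / 4 = -7.9950
Σ(R_m − R̄_m)² = 100.4400  ⇒  Var(R_m) = 100.4400 / 4 = 25.1100
β = Cov / Var(R_m) = -7.9950 / 25.1100 = -0.3184
MRP = 10.2% − 1.8% = 8.40%
E(R) = R_f + β × MRP = 1.8% + -0.3184 × 8.4% = -0.87%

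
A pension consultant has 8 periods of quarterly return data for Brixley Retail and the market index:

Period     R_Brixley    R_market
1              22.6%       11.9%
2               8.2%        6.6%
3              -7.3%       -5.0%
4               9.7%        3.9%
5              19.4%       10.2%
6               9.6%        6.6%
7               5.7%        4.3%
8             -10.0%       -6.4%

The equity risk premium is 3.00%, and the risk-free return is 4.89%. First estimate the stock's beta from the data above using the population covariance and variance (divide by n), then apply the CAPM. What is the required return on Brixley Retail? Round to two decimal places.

9.98%

Mean R_i = (22.6 + 8.2 − 7.3 + 9.7 + 19.4 + 9.6 + 5.7 − 10.0) / 8 = 7.2375%
Mean R_m = (11.9 + 6.6 − 5.0 + 3.9 + 10.2 + 6.6 + 4.3 − 6.4) / 8 = 4.0125%
Σ(R_i − R̄_i)(R_m − R̄_m) = 514.8163  ⇒  Cov = 514.8163 / 8 = 64.3520
Σ(R_m − R̄_m)² = 303.6288  ⇒  Var(R_m) = 303.6288 / 8 = 37.9536
β = Cov / Var(R_m) = 64.3520 / 37.9536 = 1.6955
E(R) = R_f + β × MRP = 4.89% + 1.6955 × 3.00% = 9.98%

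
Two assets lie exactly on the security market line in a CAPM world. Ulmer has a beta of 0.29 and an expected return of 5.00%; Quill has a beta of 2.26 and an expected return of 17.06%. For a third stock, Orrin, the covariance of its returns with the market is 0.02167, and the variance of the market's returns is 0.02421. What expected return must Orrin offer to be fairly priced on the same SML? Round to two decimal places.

8.70%

MRP = (17.06% − 5.00%) / (2.26 − 0.29) = 6.1218%
R_f = 5.00% − 0.29 × 6.1218% = 3.2247%
β_Orrin = Cov / Var(R_m) = 0.02167 / 0.02421 = 0.8951
E(R_Orrin) = R_f + β × MRP = 3.2247% + 0.8951 × 6.1218% = 8.70%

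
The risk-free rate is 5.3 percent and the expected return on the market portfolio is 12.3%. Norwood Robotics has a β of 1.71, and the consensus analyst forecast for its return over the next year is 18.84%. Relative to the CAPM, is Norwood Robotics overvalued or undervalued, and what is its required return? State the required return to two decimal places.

Undervalued; required return 17.27%

MRP = 12.3% − 5.3% = 7.00%
Required return = R_f + β·MRP = 5.3% + 1.71 × 7.0% = 17.27%
Forecast 18.84% > required 17.27% → the stock plots above the SML → undervalued.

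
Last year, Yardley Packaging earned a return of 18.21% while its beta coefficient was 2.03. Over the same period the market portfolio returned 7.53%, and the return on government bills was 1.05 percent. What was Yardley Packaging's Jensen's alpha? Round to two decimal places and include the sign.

+4.01%

Market excess return = 7.53% − 1.05% = 6.48%
CAPM benchmark = R_f + β(R_m − R_f) = 1.05% + 2.03 × 6.48% = 14.2044%
α = actual − benchmark = 18.21% − 14.2044% = +4.01%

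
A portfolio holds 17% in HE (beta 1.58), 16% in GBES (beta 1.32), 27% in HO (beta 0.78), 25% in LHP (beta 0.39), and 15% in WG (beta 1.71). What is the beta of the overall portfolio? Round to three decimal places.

β_P = Σ w_i β_i = 0.17×1.58 + 0.16×1.32 + 0.27×0.78 + 0.25×0.39 + 0.15×1.71 = 1.0444

1.044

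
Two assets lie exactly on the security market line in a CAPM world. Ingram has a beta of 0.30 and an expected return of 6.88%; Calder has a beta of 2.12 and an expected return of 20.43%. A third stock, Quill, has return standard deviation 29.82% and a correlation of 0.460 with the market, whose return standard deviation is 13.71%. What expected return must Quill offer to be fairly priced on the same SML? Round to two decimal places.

MRP = (20.43% − 6.88%) / (2.12 − 0.30) = 7.4451%
R_f = 6.88% − 0.30 × 7.4451% = 4.6465%
β_Quill = ρ·σ_i/σ_m = 0.460 × 29.82 / 13.71 = 1.0005
E(R_Quill) = R_f + β × MRP = 4.6465% + 1.0005 × 7.4451% = 12.10%

12.10%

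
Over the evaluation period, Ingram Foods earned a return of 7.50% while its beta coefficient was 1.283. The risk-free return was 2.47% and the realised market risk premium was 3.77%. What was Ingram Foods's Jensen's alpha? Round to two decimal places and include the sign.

+0.19%

CAPM benchmark = R_f + β(R_m − R_f) = 2.47% + 1.283 × 3.77% = 7.30691%
α = actual − benchmark = 7.50% − 7.30691% = +0.19%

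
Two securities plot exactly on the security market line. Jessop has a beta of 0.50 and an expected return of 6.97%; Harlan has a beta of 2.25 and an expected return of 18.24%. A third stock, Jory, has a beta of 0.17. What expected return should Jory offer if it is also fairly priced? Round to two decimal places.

MRP (SML slope) = (18.24% − 6.97%) / (2.25 − 0.50) = 11.27% / 1.75 = 6.4400%
R_f (intercept) = 6.97% − 0.50 × 6.4400% = 3.7500%
E(R_Jory) = R_f + β × MRP = 3.7500% + 0.17 × 6.4400% = 4.84%

4.84%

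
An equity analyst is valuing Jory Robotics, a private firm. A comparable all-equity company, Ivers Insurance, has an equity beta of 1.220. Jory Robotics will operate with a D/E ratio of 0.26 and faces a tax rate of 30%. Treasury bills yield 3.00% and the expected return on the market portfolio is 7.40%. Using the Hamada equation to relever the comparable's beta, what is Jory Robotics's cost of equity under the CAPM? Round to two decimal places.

9.34%

β_L = β_U × [1 + (1 − t)(D/E)] = 1.220 × [1 + (1 − 0.30) × 0.26]
    = 1.220 × [1 + 0.70 × 0.26] = 1.220 × 1.1820 = 1.4420
MRP = 7.40% − 3.00% = 4.40%
E(R) = R_f + β_L × MRP = 3.00% + 1.4420 × 4.40% = 9.34%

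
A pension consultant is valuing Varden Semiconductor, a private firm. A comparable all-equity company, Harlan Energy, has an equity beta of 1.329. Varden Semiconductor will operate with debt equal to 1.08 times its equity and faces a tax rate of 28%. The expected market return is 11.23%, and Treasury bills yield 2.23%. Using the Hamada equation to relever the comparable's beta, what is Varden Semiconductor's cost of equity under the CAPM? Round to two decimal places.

23.49%

β_L = β_U × [1 + (1 − t)(D/E)] = 1.329 × [1 + (1 − 0.28) × 1.08]
    = 1.329 × [1 + 0.72 × 1.08] = 1.329 × 1.7776 = 2.3624
MRP = 11.23% − 2.23% = 9.00%
E(R) = R_f + β_L × MRP = 2.23% + 2.3624 × 9.00% = 23.49%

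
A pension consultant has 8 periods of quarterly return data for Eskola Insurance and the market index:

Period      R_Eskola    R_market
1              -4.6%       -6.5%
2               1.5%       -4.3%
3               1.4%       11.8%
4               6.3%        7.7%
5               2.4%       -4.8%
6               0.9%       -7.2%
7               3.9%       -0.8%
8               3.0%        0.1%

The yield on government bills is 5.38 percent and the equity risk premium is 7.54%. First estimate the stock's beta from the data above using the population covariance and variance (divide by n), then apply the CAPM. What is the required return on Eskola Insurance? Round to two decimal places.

Mean R_i = (-4.6 + 1.5 + 1.4 + 6.3 + 2.4 + 0.9 + 3.9 + 3.0) / 8 = 1.8500%
Mean R_m = (-6.5 − 4.3 + 11.8 + 7.7 − 4.8 − 7.2 − 0.8 + 0.1) / 8 = -0.5000%
Σ(R_i − R̄_i)(R_m − R̄_m) = 75.0600  ⇒  Cov = 75.0600 / 8 = 9.3825
Σ(R_m − R̄_m)² = 332.8000  ⇒  Var(R_m) = 332.8000 / 8 = 41.6000
β = Cov / Var(R_m) = 9.3825 / 41.6000 = 0.2255
E(R) = R_f + β × MRP = 5.38% + 0.2255 × 7.54% = 7.08%

7.08%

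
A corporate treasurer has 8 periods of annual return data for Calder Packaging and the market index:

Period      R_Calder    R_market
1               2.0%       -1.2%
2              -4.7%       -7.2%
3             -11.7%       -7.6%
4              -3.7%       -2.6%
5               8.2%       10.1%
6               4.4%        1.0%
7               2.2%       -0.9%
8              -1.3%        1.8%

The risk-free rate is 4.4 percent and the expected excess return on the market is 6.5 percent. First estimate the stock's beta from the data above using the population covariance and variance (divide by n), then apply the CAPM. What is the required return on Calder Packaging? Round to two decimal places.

10.59%

Mean R_i = (2.0 − 4.7 − 11.7 − 3.7 + 8.2 + 4.4 + 2.2 − 1.3) / 8 = -0.5750%
Mean R_m = (-1.2 − 7.2 − 7.6 − 2.6 + 10.1 + 1.0 − 0.9 + 1.8) / 8 = -0.8250%
Σ(R_i − R̄_i)(R_m − R̄_m) = 209.0850  ⇒  Cov = 209.0850 / 8 = 26.1356
Σ(R_m − R̄_m)² = 219.4150  ⇒  Var(R_m) = 219.4150 / 8 = 27.4269
β = Cov / Var(R_m) = 26.1356 / 27.4269 = 0.9529
E(R) = R_f + β × MRP = 4.4% + 0.9529 × 6.5% = 10.59%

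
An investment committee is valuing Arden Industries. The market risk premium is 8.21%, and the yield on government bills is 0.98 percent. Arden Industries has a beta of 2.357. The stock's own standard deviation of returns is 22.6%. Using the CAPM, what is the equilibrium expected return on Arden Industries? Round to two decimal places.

E(R) = R_f + β × MRP = 0.98% + 2.357 × 8.21% = 20.33%

20.33%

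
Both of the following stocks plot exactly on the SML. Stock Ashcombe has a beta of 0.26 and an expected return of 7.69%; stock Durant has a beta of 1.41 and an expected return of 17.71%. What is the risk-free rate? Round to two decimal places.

5.42%

Both satisfy E(R) = R_f + β·MRP, so the slope of the SML is
MRP = (17.71% − 7.69%) / (1.41 − 0.26) = 10.02% / 1.15 = 8.7130%
R_f = E(R_Ashcombe) − β_Ashcombe·MRP = 7.69% − 0.26 × 8.7130% = 5.4246%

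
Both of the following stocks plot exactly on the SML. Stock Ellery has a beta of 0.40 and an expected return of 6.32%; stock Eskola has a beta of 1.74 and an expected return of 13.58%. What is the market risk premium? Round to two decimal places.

Both satisfy E(R) = R_f + β·MRP, so the slope of the SML is
MRP = (13.58% − 6.32%) / (1.74 − 0.40) = 7.26% / 1.34 = 5.4179%

5.42%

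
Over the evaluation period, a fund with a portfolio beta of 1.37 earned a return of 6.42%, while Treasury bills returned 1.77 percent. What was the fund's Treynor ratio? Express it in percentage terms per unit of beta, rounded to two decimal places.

3.39%

Treynor = (R_P − R_f) / β_P = (6.42% − 1.77%) / 1.3700 = 4.65% / 1.3700 = 3.39%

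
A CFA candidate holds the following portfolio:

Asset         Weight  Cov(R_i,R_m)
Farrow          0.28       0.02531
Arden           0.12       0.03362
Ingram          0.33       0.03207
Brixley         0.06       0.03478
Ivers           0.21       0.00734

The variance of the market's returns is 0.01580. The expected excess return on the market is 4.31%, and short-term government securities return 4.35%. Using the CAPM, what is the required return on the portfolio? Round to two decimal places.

β_Farrow = 0.02531 / 0.01580 = 1.6019
β_Arden = 0.03362 / 0.01580 = 2.1278
β_Ingram = 0.03207 / 0.01580 = 2.0297
β_Brixley = 0.03478 / 0.01580 = 2.2013
β_Ivers = 0.00734 / 0.01580 = 0.4646
β_P = Σ w_i β_i = 0.28×1.6019 + 0.12×2.1278 + 0.33×2.0297 + 0.06×2.2013 + 0.21×0.4646 = 1.6033
E(R_P) = R_f + β_P × MRP = 4.35% + 1.6033 × 4.31% = 11.26%

11.26%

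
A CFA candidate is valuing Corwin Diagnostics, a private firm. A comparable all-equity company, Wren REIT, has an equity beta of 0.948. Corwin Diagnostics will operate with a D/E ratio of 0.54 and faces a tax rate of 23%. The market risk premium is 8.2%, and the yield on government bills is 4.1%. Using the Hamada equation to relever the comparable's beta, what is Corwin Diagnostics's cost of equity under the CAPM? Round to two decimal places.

15.11%

β_L = β_U × [1 + (1 − t)(D/E)] = 0.948 × [1 + (1 − 0.23) × 0.54]
    = 0.948 × [1 + 0.77 × 0.54] = 0.948 × 1.4158 = 1.3422
E(R) = R_f + β_L × MRP = 4.1% + 1.3422 × 8.2% = 15.11%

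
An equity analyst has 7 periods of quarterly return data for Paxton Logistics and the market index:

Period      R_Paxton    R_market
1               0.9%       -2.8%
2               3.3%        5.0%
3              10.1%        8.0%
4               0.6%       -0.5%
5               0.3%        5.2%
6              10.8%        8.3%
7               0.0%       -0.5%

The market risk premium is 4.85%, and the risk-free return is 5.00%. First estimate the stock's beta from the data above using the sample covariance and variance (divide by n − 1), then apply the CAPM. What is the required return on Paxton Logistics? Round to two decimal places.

9.11%

Mean R_i = (0.9 + 3.3 + 10.1 + 0.6 + 0.3 + 10.8 + 0.0) / 7 = 3.7143%
Mean R_m = (-2.8 + 5.0 + 8.0 − 0.5 + 5.2 + 8.3 − 0.5) / 7 = 3.2429%
Σ(R_i − R̄_i)(R_m − R̄_m) = 101.3657  ⇒  Cov = 101.3657 / 6 = 16.8943
Σ(R_m − R̄_m)² = 119.6571  ⇒  Var(R_m) = 119.6571 / 6 = 19.9429
β = Cov / Var(R_m) = 16.8943 / 19.9429 = 0.8471
E(R) = R_f + β × MRP = 5.00% + 0.8471 × 4.85% = 9.11%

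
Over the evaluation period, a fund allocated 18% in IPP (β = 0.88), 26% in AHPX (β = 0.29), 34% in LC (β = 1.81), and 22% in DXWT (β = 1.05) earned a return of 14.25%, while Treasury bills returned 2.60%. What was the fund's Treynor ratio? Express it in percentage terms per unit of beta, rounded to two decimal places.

β_P = 0.18×0.88 + 0.26×0.29 + 0.34×1.81 + 0.22×1.05 = 1.0802
Treynor = (R_P − R_f) / β_P = (14.25% − 2.60%) / 1.0802 = 11.65% / 1.0802 = 10.79%

10.79%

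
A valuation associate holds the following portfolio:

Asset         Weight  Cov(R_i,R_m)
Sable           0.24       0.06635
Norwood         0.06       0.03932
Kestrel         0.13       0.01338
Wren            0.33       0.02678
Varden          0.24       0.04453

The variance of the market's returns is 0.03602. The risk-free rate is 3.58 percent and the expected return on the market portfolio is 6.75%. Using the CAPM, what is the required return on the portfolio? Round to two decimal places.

7.06%

β_Sable = 0.06635 / 0.03602 = 1.8420
β_Norwood = 0.03932 / 0.03602 = 1.0916
β_Kestrel = 0.01338 / 0.03602 = 0.3715
β_Wren = 0.02678 / 0.03602 = 0.7435
β_Varden = 0.04453 / 0.03602 = 1.2363
β_P = Σ w_i β_i = 0.24×1.8420 + 0.06×1.0916 + 0.13×0.3715 + 0.33×0.7435 + 0.24×1.2363 = 1.0979
MRP = 6.75% − 3.58% = 3.17%
E(R_P) = R_f + β_P × MRP = 3.58% + 1.0979 × 3.17% = 7.06%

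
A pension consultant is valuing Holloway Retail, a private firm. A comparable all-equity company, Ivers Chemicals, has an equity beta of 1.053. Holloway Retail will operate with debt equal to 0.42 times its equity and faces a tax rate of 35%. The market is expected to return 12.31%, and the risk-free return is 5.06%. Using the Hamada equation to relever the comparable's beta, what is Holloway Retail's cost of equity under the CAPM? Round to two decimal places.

β_L = β_U × [1 + (1 − t)(D/E)] = 1.053 × [1 + (1 − 0.35) × 0.42]
    = 1.053 × [1 + 0.65 × 0.42] = 1.053 × 1.2730 = 1.3405
MRP = 12.31% − 5.06% = 7.25%
E(R) = R_f + β_L × MRP = 5.06% + 1.3405 × 7.25% = 14.78%

14.78%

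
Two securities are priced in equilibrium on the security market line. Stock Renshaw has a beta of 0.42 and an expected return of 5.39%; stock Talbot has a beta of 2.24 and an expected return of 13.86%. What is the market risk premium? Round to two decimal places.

Both satisfy E(R) = R_f + β·MRP, so the slope of the SML is
MRP = (13.86% − 5.39%) / (2.24 − 0.42) = 8.47% / 1.82 = 4.6538%

4.65%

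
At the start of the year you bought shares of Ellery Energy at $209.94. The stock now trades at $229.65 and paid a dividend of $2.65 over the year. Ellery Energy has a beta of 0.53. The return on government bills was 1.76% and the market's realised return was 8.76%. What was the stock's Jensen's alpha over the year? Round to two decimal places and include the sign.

Realised HPR = (P1 + D1 − P0) / P0 = (229.65 + 2.65 − 209.94) / 209.94 = 22.36 / 209.94 = 10.6507%
MRP = 8.76% − 1.76% = 7.00%
CAPM required = R_f + β·MRP = 1.76% + 0.53 × 7.00% = 5.4700%
α = realised − required = 10.6507% − 5.4700% = +5.18%

+5.18%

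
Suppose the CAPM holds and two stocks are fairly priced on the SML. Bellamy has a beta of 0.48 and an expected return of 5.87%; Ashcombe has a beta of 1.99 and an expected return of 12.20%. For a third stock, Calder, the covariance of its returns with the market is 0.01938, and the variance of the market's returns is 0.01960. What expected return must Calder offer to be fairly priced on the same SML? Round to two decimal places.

MRP = (12.20% − 5.87%) / (1.99 − 0.48) = 4.1921%
R_f = 5.87% − 0.48 × 4.1921% = 3.8578%
β_Calder = Cov / Var(R_m) = 0.01938 / 0.01960 = 0.9888
E(R_Calder) = R_f + β × MRP = 3.8578% + 0.9888 × 4.1921% = 8.00%

8.00%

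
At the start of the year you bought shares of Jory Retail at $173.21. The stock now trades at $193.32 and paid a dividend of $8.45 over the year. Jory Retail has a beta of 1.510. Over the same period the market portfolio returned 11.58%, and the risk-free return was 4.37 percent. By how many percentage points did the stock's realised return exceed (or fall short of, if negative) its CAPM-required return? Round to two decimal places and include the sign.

Realised HPR = (P1 + D1 − P0) / P0 = (193.32 + 8.45 − 173.21) / 173.21 = 28.56 / 173.21 = 16.4887%
MRP = 11.58% − 4.37% = 7.21%
CAPM required = R_f + β·MRP = 4.37% + 1.510 × 7.21% = 15.25710%
α = realised − required = 16.4887% − 15.25710% = +1.23%

+1.23%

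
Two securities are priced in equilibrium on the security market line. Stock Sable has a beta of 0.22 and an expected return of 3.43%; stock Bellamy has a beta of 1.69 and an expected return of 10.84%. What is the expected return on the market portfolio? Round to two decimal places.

Both satisfy E(R) = R_f + β·MRP, so the slope of the SML is
MRP = (10.84% − 3.43%) / (1.69 − 0.22) = 7.41% / 1.47 = 5.0408%
R_f = E(R_Sable) − β_Sable·MRP = 3.43% − 0.22 × 5.0408% = 2.3210%
E(R_m) = R_f + MRP = 2.3210% + 5.0408% = 7.36%

7.36%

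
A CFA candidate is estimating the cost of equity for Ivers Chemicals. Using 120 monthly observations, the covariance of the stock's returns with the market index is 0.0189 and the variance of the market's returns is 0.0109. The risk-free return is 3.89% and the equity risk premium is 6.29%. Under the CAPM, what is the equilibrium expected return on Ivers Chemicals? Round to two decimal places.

β = Cov(R_i, R_m) / Var(R_m) = 0.0189 / 0.0109 = 1.7339
E(R) = R_f + β × MRP = 3.89% + 1.7339 × 6.29% = 14.80%

14.80%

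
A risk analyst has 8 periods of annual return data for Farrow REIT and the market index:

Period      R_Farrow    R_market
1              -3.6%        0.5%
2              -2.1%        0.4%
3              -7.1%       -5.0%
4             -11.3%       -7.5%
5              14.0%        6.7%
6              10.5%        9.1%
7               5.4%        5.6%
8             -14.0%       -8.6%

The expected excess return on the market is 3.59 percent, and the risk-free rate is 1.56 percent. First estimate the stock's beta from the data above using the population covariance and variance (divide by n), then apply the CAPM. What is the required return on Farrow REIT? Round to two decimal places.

Mean R_i = (-3.6 − 2.1 − 7.1 − 11.3 + 14.0 + 10.5 + 5.4 − 14.0) / 8 = -1.0250%
Mean R_m = (0.5 + 0.4 − 5.0 − 7.5 + 6.7 + 9.1 + 5.6 − 8.6) / 8 = 0.1500%
Σ(R_i − R̄_i)(R_m − R̄_m) = 458.8300  ⇒  Cov = 458.8300 / 8 = 57.3538
Σ(R_m − R̄_m)² = 314.5000  ⇒  Var(R_m) = 314.5000 / 8 = 39.3125
β = Cov / Var(R_m) = 57.3538 / 39.3125 = 1.4589
E(R) = R_f + β × MRP = 1.56% + 1.4589 × 3.59% = 6.80%

6.80%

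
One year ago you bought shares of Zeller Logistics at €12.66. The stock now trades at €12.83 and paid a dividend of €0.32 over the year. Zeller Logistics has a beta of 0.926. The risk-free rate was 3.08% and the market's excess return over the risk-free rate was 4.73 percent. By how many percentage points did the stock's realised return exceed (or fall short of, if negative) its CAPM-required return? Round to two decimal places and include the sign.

-3.59%

Realised HPR = (P1 + D1 − P0) / P0 = (12.83 + 0.32 − 12.66) / 12.66 = 0.49 / 12.66 = 3.8705%
CAPM required = R_f + β·MRP = 3.08% + 0.926 × 4.73% = 7.45998%
α = realised − required = 3.8705% − 7.45998% = -3.59%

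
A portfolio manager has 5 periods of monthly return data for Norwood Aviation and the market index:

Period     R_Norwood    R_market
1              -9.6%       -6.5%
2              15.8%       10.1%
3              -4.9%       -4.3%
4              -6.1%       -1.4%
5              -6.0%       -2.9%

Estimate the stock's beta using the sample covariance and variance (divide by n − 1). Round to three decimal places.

1.536

Mean R_i = (-9.6 + 15.8 − 4.9 − 6.1 − 6.0) / 5 = -2.1600%
Mean R_m = (-6.5 + 10.1 − 4.3 − 1.4 − 2.9) / 5 = -1.0000%
Σ(R_i − R̄_i)(R_m − R̄_m) = 258.1900  ⇒  Cov = 258.1900 / 4 = 64.5475
Σ(R_m − R̄_m)² = 168.1200  ⇒  Var(R_m) = 168.1200 / 4 = 42.0300
β = Cov / Var(R_m) = 64.5475 / 42.0300 = 1.5357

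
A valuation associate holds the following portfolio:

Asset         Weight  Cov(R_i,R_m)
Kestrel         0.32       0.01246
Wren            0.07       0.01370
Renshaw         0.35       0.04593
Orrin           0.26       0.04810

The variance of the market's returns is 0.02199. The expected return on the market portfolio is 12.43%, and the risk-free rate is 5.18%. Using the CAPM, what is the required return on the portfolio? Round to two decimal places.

β_Kestrel = 0.01246 / 0.02199 = 0.5666
β_Wren = 0.01370 / 0.02199 = 0.6230
β_Renshaw = 0.04593 / 0.02199 = 2.0887
β_Orrin = 0.04810 / 0.02199 = 2.1874
β_P = Σ w_i β_i = 0.32×0.5666 + 0.07×0.6230 + 0.35×2.0887 + 0.26×2.1874 = 1.5247
MRP = 12.43% − 5.18% = 7.25%
E(R_P) = R_f + β_P × MRP = 5.18% + 1.5247 × 7.25% = 16.23%

16.23%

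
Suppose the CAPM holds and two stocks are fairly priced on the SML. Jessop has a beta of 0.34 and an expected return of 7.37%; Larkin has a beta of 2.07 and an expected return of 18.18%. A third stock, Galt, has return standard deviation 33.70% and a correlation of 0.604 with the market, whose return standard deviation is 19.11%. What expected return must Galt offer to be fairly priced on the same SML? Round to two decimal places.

MRP = (18.18% − 7.37%) / (2.07 − 0.34) = 6.2486%
R_f = 7.37% − 0.34 × 6.2486% = 5.2455%
β_Galt = ρ·σ_i/σ_m = 0.604 × 33.70 / 19.11 = 1.0651
E(R_Galt) = R_f + β × MRP = 5.2455% + 1.0651 × 6.2486% = 11.90%

11.90%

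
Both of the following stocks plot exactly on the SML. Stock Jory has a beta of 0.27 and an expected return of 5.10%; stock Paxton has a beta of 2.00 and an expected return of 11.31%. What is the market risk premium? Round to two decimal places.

3.59%

Both satisfy E(R) = R_f + β·MRP, so the slope of the SML is
MRP = (11.31% − 5.10%) / (2.00 − 0.27) = 6.21% / 1.73 = 3.5896%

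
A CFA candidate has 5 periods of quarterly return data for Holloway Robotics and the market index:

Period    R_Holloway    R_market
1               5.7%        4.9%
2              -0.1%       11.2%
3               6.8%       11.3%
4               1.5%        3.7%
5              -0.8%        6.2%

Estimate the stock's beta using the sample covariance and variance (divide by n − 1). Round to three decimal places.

0.128

Mean R_i = (5.7 − 0.1 + 6.8 + 1.5 − 0.8) / 5 = 2.6200%
Mean R_m = (4.9 + 11.2 + 11.3 + 3.7 + 6.2) / 5 = 7.4600%
Σ(R_i − R̄_i)(R_m − R̄_m) = 6.5140  ⇒  Cov = 6.5140 / 4 = 1.6285
Σ(R_m − R̄_m)² = 51.0120  ⇒  Var(R_m) = 51.0120 / 4 = 12.7530
β = Cov / Var(R_m) = 1.6285 / 12.7530 = 0.1277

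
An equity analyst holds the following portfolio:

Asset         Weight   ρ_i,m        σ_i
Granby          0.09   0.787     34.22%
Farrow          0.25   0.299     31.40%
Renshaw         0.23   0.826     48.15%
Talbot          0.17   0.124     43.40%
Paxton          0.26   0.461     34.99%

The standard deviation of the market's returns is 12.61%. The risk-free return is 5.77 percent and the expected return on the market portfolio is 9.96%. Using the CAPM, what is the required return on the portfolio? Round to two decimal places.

12.09%

β_Granby = 0.787 × 34.22% / 12.61% = 2.1357
β_Farrow = 0.299 × 31.40% / 12.61% = 0.7445
β_Renshaw = 0.826 × 48.15% / 12.61% = 3.1540
β_Talbot = 0.124 × 43.40% / 12.61% = 0.4268
β_Paxton = 0.461 × 34.99% / 12.61% = 1.2792
β_P = Σ w_i β_i = 0.09×2.1357 + 0.25×0.7445 + 0.23×3.1540 + 0.17×0.4268 + 0.26×1.2792 = 1.5089
MRP = 9.96% − 5.77% = 4.19%
E(R_P) = R_f + β_P × MRP = 5.77% + 1.5089 × 4.19% = 12.09%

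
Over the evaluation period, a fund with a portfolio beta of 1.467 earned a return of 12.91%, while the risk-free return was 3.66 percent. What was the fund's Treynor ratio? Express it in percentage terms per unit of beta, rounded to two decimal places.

6.31%

Treynor = (R_P − R_f) / β_P = (12.91% − 3.66%) / 1.4670 = 9.25% / 1.4670 = 6.31%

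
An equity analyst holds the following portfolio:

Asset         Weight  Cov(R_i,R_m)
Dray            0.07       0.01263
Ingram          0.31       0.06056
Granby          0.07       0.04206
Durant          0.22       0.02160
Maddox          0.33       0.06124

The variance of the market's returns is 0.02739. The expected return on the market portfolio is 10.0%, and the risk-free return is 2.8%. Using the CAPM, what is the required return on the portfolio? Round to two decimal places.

β_Dray = 0.01263 / 0.02739 = 0.4611
β_Ingram = 0.06056 / 0.02739 = 2.2110
β_Granby = 0.04206 / 0.02739 = 1.5356
β_Durant = 0.02160 / 0.02739 = 0.7886
β_Maddox = 0.06124 / 0.02739 = 2.2359
β_P = Σ w_i β_i = 0.07×0.4611 + 0.31×2.2110 + 0.07×1.5356 + 0.22×0.7886 + 0.33×2.2359 = 1.7365
MRP = 10.0% − 2.8% = 7.20%
E(R_P) = R_f + β_P × MRP = 2.8% + 1.7365 × 7.2% = 15.30%

15.30%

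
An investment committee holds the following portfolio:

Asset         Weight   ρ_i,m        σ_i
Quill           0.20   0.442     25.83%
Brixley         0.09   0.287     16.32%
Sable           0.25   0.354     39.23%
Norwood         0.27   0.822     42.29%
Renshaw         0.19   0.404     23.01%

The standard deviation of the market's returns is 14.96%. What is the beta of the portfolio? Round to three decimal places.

β_Quill = 0.442 × 25.83% / 14.96% = 0.7632
β_Brixley = 0.287 × 16.32% / 14.96% = 0.3131
β_Sable = 0.354 × 39.23% / 14.96% = 0.9283
β_Norwood = 0.822 × 42.29% / 14.96% = 2.3237
β_Renshaw = 0.404 × 23.01% / 14.96% = 0.6214
β_P = Σ w_i β_i = 0.20×0.7632 + 0.09×0.3131 + 0.25×0.9283 + 0.27×2.3237 + 0.19×0.6214 = 1.1584

1.158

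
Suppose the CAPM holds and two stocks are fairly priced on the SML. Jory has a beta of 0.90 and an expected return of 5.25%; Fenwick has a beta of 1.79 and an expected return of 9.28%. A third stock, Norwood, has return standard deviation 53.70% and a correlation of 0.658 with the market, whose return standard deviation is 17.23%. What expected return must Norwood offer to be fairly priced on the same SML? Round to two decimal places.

MRP = (9.28% − 5.25%) / (1.79 − 0.90) = 4.5281%
R_f = 5.25% − 0.90 × 4.5281% = 1.1747%
β_Norwood = ρ·σ_i/σ_m = 0.658 × 53.70 / 17.23 = 2.0508
E(R_Norwood) = R_f + β × MRP = 1.1747% + 2.0508 × 4.5281% = 10.46%

10.46%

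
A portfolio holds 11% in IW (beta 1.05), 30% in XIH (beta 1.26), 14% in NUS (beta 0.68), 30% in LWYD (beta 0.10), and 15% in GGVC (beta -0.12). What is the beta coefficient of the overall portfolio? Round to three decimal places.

β_P = Σ w_i β_i = 0.11×1.05 + 0.30×1.26 + 0.14×0.68 + 0.30×0.10 + 0.15×-0.12 = 0.6007

0.601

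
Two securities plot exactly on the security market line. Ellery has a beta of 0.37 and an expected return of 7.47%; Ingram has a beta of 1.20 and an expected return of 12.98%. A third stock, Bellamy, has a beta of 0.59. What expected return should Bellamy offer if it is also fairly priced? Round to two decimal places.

MRP (SML slope) = (12.98% − 7.47%) / (1.20 − 0.37) = 5.51% / 0.83 = 6.6386%
R_f (intercept) = 7.47% − 0.37 × 6.6386% = 5.0137%
E(R_Bellamy) = R_f + β × MRP = 5.0137% + 0.59 × 6.6386% = 8.93%

8.93%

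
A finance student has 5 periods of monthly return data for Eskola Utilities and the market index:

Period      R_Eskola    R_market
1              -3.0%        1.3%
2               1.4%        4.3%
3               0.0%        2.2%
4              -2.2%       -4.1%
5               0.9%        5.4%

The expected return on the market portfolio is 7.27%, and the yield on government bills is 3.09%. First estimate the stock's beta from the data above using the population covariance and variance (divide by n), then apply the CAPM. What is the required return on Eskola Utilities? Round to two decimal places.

4.72%

Mean R_i = (-3.0 + 1.4 + 0.0 − 2.2 + 0.9) / 5 = -0.5800%
Mean R_m = (1.3 + 4.3 + 2.2 − 4.1 + 5.4) / 5 = 1.8200%
Σ(R_i − R̄_i)(R_m − R̄_m) = 21.2780  ⇒  Cov = 21.2780 / 5 = 4.2556
Σ(R_m − R̄_m)² = 54.4280  ⇒  Var(R_m) = 54.4280 / 5 = 10.8856
β = Cov / Var(R_m) = 4.2556 / 10.8856 = 0.3909
MRP = 7.27% − 3.09% = 4.18%
E(R) = R_f + β × MRP = 3.09% + 0.3909 × 4.18% = 4.72%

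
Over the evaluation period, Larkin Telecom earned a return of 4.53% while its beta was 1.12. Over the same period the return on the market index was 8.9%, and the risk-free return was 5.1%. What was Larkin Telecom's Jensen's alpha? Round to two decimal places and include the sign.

Market excess return = 8.9% − 5.1% = 3.80%
CAPM benchmark = R_f + β(R_m − R_f) = 5.1% + 1.12 × 3.8% = 9.3560%
α = actual − benchmark = 4.53% − 9.3560% = -4.83%

-4.83%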